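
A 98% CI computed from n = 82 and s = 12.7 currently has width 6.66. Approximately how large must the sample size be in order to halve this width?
n ≈ 328

CI width ∝ 1/√n
To reduce width by factor 2, need √n to grow by 2 → need 2² = 4 times as many samples.

Current: n = 82, width = 6.66
New: n = 328, width ≈ 3.28

Width reduced by factor of 6.66/3.28 = 2.03.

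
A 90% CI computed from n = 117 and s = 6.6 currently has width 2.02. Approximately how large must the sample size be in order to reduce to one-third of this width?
n ≈ 1053

CI width ∝ 1/√n
To reduce width by factor 3, need √n to grow by 3 → need 3² = 9 times as many samples.

Current: n = 117, width = 2.02
New: n = 1053, width ≈ 0.67

Width reduced by factor of 2.02/0.67 = 3.01.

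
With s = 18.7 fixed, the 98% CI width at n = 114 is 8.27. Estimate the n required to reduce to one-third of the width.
n ≈ 1026

CI width ∝ 1/√n
To reduce width by factor 3, need √n to grow by 3 → need 3² = 9 times as many samples.

Current: n = 114, width = 8.27
New: n = 1026, width ≈ 2.72

Width reduced by factor of 8.27/2.72 = 3.04.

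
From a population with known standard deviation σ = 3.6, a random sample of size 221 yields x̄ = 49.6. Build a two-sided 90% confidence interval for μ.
(49.20, 50.00)

z-interval (σ known):
z* = 1.645 for 90% confidence

Margin of error = z* · σ/√n = 1.645 · 3.6/√221 = 0.40

CI: (49.6 - 0.40, 49.6 + 0.40) = (49.20, 50.00)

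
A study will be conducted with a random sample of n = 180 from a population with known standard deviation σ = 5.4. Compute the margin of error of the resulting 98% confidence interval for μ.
Margin of error = 0.94

Margin of error = z* · σ/√n
= 2.326 · 5.4/√180
= 2.326 · 5.4/13.4164
= 0.94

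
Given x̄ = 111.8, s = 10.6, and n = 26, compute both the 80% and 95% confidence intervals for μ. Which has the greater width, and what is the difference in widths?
95% CI is wider by 3.09

df = 25
80% CI: t* = 1.316, (109.06, 114.54), width = 2 · t* · s/√n = 5.47
95% CI: t* = 2.060, (107.52, 116.08), width = 2 · t* · s/√n = 8.56

The 95% CI is wider by 8.56 - 5.47 = 3.09.
Higher confidence requires a wider interval.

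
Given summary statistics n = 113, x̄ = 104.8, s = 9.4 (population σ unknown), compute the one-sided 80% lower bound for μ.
μ ≥ 104.05

Lower bound (one-sided):
t* = 0.845 (one-sided for 80%)
Lower bound = x̄ - t* · s/√n = 104.8 - 0.845 · 9.4/√113 = 104.05

We are 80% confident that μ ≥ 104.05.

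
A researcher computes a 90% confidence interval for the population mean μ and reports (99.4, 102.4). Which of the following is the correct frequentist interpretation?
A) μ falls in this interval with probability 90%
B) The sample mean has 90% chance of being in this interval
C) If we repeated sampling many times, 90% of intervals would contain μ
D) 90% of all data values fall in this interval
C

A) Wrong — μ is fixed; the randomness lives in the interval, not in μ.
B) Wrong — x̄ is observed and sits in the interval by construction.
C) Correct — this is the frequentist long-run coverage interpretation.
D) Wrong — a CI is about the parameter μ, not individual data values.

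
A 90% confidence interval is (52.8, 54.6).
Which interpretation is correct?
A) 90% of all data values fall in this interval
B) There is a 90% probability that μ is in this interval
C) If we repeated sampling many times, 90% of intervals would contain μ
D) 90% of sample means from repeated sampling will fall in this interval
C

A) Wrong — a CI is about the parameter μ, not individual data values.
B) Wrong — μ is fixed; the randomness lives in the interval, not in μ.
C) Correct — this is the frequentist long-run coverage interpretation.
D) Wrong — coverage applies to intervals containing μ, not to future x̄ values.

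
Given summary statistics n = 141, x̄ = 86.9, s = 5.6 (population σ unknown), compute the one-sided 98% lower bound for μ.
μ ≥ 85.92

Lower bound (one-sided):
t* = 2.073 (one-sided for 98%)
Lower bound = x̄ - t* · s/√n = 86.9 - 2.073 · 5.6/√141 = 85.92

We are 98% confident that μ ≥ 85.92.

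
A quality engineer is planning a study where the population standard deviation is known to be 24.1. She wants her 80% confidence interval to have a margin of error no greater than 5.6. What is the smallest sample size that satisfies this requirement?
n ≥ 31

For margin E ≤ 5.6:
n ≥ (z* · σ / E)²
n ≥ (1.282 · 24.1 / 5.6)²
n ≥ 30.44

Minimum n = 31 (rounding up)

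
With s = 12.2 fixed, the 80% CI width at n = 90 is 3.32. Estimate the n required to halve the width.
n ≈ 360

CI width ∝ 1/√n
To reduce width by factor 2, need √n to grow by 2 → need 2² = 4 times as many samples.

Current: n = 90, width = 3.32
New: n = 360, width ≈ 1.65

Width reduced by factor of 3.32/1.65 = 2.01.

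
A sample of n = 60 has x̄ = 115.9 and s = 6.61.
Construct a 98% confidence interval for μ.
(113.86, 117.94)

t-interval (σ unknown):
df = n - 1 = 59
t* = 2.391 for 98% confidence

Margin of error = t* · s/√n = 2.391 · 6.61/√60 = 2.04

CI: (113.86, 117.94)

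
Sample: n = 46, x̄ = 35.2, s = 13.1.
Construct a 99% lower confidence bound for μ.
μ ≥ 30.54

Lower bound (one-sided):
t* = 2.412 (one-sided for 99%)
Lower bound = x̄ - t* · s/√n = 35.2 - 2.412 · 13.1/√46 = 30.54

We are 99% confident that μ ≥ 30.54.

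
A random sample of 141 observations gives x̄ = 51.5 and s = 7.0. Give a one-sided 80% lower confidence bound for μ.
μ ≥ 51.00

Lower bound (one-sided):
t* = 0.844 (one-sided for 80%)
Lower bound = x̄ - t* · s/√n = 51.5 - 0.844 · 7.0/√141 = 51.00

We are 80% confident that μ ≥ 51.00.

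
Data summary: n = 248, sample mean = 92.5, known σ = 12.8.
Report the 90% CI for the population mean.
(91.16, 93.84)

z-interval (σ known):
z* = 1.645 for 90% confidence

Margin of error = z* · σ/√n = 1.645 · 12.8/√248 = 1.34

CI: (92.5 - 1.34, 92.5 + 1.34) = (91.16, 93.84)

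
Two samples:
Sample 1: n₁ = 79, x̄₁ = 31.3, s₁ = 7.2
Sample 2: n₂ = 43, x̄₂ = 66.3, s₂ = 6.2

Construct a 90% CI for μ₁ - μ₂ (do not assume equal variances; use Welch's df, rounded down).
(-37.07, -32.93)

Difference: x̄₁ - x̄₂ = -35.00
SE = √(s₁²/n₁ + s₂²/n₂) = √(7.2²/79 + 6.2²/43) = 1.2451
df = 97.89 → 97 (Welch–Satterthwaite, rounded down)
t* = 1.661

CI: -35.00 ± 1.661 · 1.2451 = -35.00 ± 2.07 = (-37.07, -32.93)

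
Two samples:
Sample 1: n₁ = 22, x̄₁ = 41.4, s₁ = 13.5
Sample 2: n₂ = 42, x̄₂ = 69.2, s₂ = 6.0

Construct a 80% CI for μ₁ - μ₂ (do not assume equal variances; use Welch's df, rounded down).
(-31.78, -23.82)

Difference: x̄₁ - x̄₂ = -27.80
SE = √(s₁²/n₁ + s₂²/n₂) = √(13.5²/22 + 6.0²/42) = 3.0234
df = 25.43 → 25 (Welch–Satterthwaite, rounded down)
t* = 1.316

CI: -27.80 ± 1.316 · 3.0234 = -27.80 ± 3.98 = (-31.78, -23.82)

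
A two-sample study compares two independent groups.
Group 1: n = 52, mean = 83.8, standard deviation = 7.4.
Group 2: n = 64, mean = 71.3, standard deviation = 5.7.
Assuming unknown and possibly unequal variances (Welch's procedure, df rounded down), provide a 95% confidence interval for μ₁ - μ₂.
(10.02, 14.98)

Difference: x̄₁ - x̄₂ = 12.50
SE = √(s₁²/n₁ + s₂²/n₂) = √(7.4²/52 + 5.7²/64) = 1.2493
df = 94.29 → 94 (Welch–Satterthwaite, rounded down)
t* = 1.986

CI: 12.50 ± 1.986 · 1.2493 = 12.50 ± 2.48 = (10.02, 14.98)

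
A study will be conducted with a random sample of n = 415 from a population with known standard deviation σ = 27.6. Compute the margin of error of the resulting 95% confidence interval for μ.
Margin of error = 2.66

Margin of error = z* · σ/√n
= 1.960 · 27.6/√415
= 1.960 · 27.6/20.3715
= 2.66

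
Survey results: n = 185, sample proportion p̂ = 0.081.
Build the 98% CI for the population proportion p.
(0.034, 0.128)

Proportion CI:
SE = √(p̂(1-p̂)/n) = √(0.081 · 0.919 / 185) = 0.02006

z* = 2.326
Margin = z* · SE = 2.326 · 0.02006 = 0.0467

CI: 0.081 ± 0.0467 = (0.034, 0.128)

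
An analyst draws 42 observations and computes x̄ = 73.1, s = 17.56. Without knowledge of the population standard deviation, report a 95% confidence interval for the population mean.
(67.63, 78.57)

t-interval (σ unknown):
df = n - 1 = 41
t* = 2.020 for 95% confidence

Margin of error = t* · s/√n = 2.020 · 17.56/√42 = 5.47

CI: (67.63, 78.57)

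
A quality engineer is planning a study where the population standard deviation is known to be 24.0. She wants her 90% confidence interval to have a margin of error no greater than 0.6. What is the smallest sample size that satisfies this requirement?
n ≥ 4330

For margin E ≤ 0.6:
n ≥ (z* · σ / E)²
n ≥ (1.645 · 24.0 / 0.6)²
n ≥ 4329.64

Minimum n = 4330 (rounding up)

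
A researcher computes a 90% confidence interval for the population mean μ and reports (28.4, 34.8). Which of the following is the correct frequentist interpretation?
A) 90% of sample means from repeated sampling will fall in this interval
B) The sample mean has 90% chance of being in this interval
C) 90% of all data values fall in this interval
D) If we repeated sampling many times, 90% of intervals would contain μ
D

A) Wrong — coverage applies to intervals containing μ, not to future x̄ values.
B) Wrong — x̄ is observed and sits in the interval by construction.
C) Wrong — a CI is about the parameter μ, not individual data values.
D) Correct — this is the frequentist long-run coverage interpretation.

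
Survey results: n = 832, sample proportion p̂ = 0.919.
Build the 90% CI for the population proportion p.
(0.903, 0.935)

Proportion CI:
SE = √(p̂(1-p̂)/n) = √(0.919 · 0.081 / 832) = 0.00946

z* = 1.645
Margin = z* · SE = 1.645 · 0.00946 = 0.0156

CI: 0.919 ± 0.0156 = (0.903, 0.935)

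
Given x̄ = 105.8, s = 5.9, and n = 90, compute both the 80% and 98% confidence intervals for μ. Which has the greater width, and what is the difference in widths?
98% CI is wider by 1.34

df = 89
80% CI: t* = 1.291, (105.00, 106.60), width = 2 · t* · s/√n = 1.61
98% CI: t* = 2.369, (104.33, 107.27), width = 2 · t* · s/√n = 2.95

The 98% CI is wider by 2.95 - 1.61 = 1.34.
Higher confidence requires a wider interval.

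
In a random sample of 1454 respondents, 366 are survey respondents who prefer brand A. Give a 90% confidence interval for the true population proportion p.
(0.233, 0.270)

Proportion CI:
p̂ = 366/1454 = 0.25172
SE = √(p̂(1-p̂)/n) = √(0.25172 · 0.74828 / 1454) = 0.01138

z* = 1.645
Margin = z* · SE = 1.645 · 0.01138 = 0.0187

CI: 0.25172 ± 0.0187 = (0.233, 0.270)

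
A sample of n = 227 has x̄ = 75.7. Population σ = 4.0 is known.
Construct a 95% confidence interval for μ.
(75.18, 76.22)

z-interval (σ known):
z* = 1.960 for 95% confidence

Margin of error = z* · σ/√n = 1.960 · 4.0/√227 = 0.52

CI: (75.7 - 0.52, 75.7 + 0.52) = (75.18, 76.22)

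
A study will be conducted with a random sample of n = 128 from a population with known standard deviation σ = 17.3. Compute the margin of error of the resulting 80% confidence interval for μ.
Margin of error = 1.96

Margin of error = z* · σ/√n
= 1.282 · 17.3/√128
= 1.282 · 17.3/11.3137
= 1.96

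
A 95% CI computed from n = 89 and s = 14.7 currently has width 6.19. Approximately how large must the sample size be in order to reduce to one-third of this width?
n ≈ 801

CI width ∝ 1/√n
To reduce width by factor 3, need √n to grow by 3 → need 3² = 9 times as many samples.

Current: n = 89, width = 6.19
New: n = 801, width ≈ 2.04

Width reduced by factor of 6.19/2.04 = 3.03.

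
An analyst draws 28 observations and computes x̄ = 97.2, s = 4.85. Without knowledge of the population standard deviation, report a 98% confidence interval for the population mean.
(94.93, 99.47)

t-interval (σ unknown):
df = n - 1 = 27
t* = 2.473 for 98% confidence

Margin of error = t* · s/√n = 2.473 · 4.85/√28 = 2.27

CI: (94.93, 99.47)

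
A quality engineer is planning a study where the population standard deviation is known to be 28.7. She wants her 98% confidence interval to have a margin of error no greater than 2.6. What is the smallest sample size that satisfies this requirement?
n ≥ 660

For margin E ≤ 2.6:
n ≥ (z* · σ / E)²
n ≥ (2.326 · 28.7 / 2.6)²
n ≥ 659.23

Minimum n = 660 (rounding up)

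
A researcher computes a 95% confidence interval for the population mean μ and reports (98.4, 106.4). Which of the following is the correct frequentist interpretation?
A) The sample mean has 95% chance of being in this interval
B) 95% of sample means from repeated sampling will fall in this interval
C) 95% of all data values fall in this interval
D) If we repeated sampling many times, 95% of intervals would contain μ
D

A) Wrong — x̄ is observed and sits in the interval by construction.
B) Wrong — coverage applies to intervals containing μ, not to future x̄ values.
C) Wrong — a CI is about the parameter μ, not individual data values.
D) Correct — this is the frequentist long-run coverage interpretation.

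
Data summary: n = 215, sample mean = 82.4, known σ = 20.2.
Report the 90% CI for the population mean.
(80.13, 84.67)

z-interval (σ known):
z* = 1.645 for 90% confidence

Margin of error = z* · σ/√n = 1.645 · 20.2/√215 = 2.27

CI: (82.4 - 2.27, 82.4 + 2.27) = (80.13, 84.67)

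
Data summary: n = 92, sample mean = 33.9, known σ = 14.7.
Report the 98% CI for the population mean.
(30.34, 37.46)

z-interval (σ known):
z* = 2.326 for 98% confidence

Margin of error = z* · σ/√n = 2.326 · 14.7/√92 = 3.56

CI: (33.9 - 3.56, 33.9 + 3.56) = (30.34, 37.46)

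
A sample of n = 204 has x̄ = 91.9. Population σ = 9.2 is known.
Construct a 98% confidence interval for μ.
(90.40, 93.40)

z-interval (σ known):
z* = 2.326 for 98% confidence

Margin of error = z* · σ/√n = 2.326 · 9.2/√204 = 1.50

CI: (91.9 - 1.50, 91.9 + 1.50) = (90.40, 93.40)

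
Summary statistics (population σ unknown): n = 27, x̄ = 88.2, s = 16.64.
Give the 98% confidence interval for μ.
(80.26, 96.14)

t-interval (σ unknown):
df = n - 1 = 26
t* = 2.479 for 98% confidence

Margin of error = t* · s/√n = 2.479 · 16.64/√27 = 7.94

CI: (80.26, 96.14)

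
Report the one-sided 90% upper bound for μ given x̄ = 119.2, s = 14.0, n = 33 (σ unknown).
μ ≤ 122.39

Upper bound (one-sided):
t* = 1.309 (one-sided for 90%)
Upper bound = x̄ + t* · s/√n = 119.2 + 1.309 · 14.0/√33 = 122.39

We are 90% confident that μ ≤ 122.39.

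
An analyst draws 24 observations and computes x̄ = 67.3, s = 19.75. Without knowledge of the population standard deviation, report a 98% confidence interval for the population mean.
(57.22, 77.38)

t-interval (σ unknown):
df = n - 1 = 23
t* = 2.500 for 98% confidence

Margin of error = t* · s/√n = 2.500 · 19.75/√24 = 10.08

CI: (57.22, 77.38)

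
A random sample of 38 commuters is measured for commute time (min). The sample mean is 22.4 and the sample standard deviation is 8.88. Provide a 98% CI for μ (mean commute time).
(18.90, 25.90)

t-interval (σ unknown):
df = n - 1 = 37
t* = 2.431 for 98% confidence

Margin of error = t* · s/√n = 2.431 · 8.88/√38 = 3.50

CI: (18.90, 25.90)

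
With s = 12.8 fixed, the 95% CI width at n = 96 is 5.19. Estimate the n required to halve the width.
n ≈ 384

CI width ∝ 1/√n
To reduce width by factor 2, need √n to grow by 2 → need 2² = 4 times as many samples.

Current: n = 96, width = 5.19
New: n = 384, width ≈ 2.57

Width reduced by factor of 5.19/2.57 = 2.02.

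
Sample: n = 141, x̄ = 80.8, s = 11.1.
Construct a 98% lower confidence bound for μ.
μ ≥ 78.86

Lower bound (one-sided):
t* = 2.073 (one-sided for 98%)
Lower bound = x̄ - t* · s/√n = 80.8 - 2.073 · 11.1/√141 = 78.86

We are 98% confident that μ ≥ 78.86.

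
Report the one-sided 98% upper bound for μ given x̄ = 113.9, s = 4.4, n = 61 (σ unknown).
μ ≤ 115.08

Upper bound (one-sided):
t* = 2.099 (one-sided for 98%)
Upper bound = x̄ + t* · s/√n = 113.9 + 2.099 · 4.4/√61 = 115.08

We are 98% confident that μ ≤ 115.08.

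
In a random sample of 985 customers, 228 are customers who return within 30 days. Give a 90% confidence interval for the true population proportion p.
(0.209, 0.254)

Proportion CI:
p̂ = 228/985 = 0.23147
SE = √(p̂(1-p̂)/n) = √(0.23147 · 0.76853 / 985) = 0.01344

z* = 1.645
Margin = z* · SE = 1.645 · 0.01344 = 0.0221

CI: 0.23147 ± 0.0221 = (0.209, 0.254)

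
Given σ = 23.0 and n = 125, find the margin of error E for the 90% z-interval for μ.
Margin of error = 3.38

Margin of error = z* · σ/√n
= 1.645 · 23.0/√125
= 1.645 · 23.0/11.1803
= 3.38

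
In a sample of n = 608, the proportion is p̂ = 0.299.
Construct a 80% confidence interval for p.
(0.275, 0.323)

Proportion CI:
SE = √(p̂(1-p̂)/n) = √(0.299 · 0.701 / 608) = 0.01857

z* = 1.282
Margin = z* · SE = 1.282 · 0.01857 = 0.0238

CI: 0.299 ± 0.0238 = (0.275, 0.323)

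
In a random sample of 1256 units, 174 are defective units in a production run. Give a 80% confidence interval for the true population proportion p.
(0.126, 0.151)

Proportion CI:
p̂ = 174/1256 = 0.13854
SE = √(p̂(1-p̂)/n) = √(0.13854 · 0.86146 / 1256) = 0.00975

z* = 1.282
Margin = z* · SE = 1.282 · 0.00975 = 0.0125

CI: 0.13854 ± 0.0125 = (0.126, 0.151)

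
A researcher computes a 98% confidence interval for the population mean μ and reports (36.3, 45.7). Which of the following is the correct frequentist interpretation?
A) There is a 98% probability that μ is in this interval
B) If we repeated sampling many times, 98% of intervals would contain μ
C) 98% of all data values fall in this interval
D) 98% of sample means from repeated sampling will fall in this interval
B

A) Wrong — μ is fixed; the randomness lives in the interval, not in μ.
B) Correct — this is the frequentist long-run coverage interpretation.
C) Wrong — a CI is about the parameter μ, not individual data values.
D) Wrong — coverage applies to intervals containing μ, not to future x̄ values.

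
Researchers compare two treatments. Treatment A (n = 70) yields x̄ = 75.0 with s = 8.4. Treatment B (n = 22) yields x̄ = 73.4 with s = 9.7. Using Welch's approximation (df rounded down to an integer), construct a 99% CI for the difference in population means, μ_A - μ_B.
(-4.71, 7.91)

Difference: x̄₁ - x̄₂ = 1.60
SE = √(s₁²/n₁ + s₂²/n₂) = √(8.4²/70 + 9.7²/22) = 2.2989
df = 31.53 → 31 (Welch–Satterthwaite, rounded down)
t* = 2.744

CI: 1.60 ± 2.744 · 2.2989 = 1.60 ± 6.31 = (-4.71, 7.91)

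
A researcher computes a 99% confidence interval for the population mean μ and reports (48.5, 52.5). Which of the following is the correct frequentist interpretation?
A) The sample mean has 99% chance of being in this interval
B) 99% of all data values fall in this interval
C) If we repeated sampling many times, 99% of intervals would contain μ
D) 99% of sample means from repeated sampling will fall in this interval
C

A) Wrong — x̄ is observed and sits in the interval by construction.
B) Wrong — a CI is about the parameter μ, not individual data values.
C) Correct — this is the frequentist long-run coverage interpretation.
D) Wrong — coverage applies to intervals containing μ, not to future x̄ values.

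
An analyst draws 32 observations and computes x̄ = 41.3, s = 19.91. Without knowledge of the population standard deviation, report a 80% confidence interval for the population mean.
(36.69, 45.91)

t-interval (σ unknown):
df = n - 1 = 31
t* = 1.309 for 80% confidence

Margin of error = t* · s/√n = 1.309 · 19.91/√32 = 4.61

CI: (36.69, 45.91)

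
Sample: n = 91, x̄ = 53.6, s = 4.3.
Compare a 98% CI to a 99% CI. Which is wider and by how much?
99% CI is wider by 0.24

df = 90
98% CI: t* = 2.368, (52.53, 54.67), width = 2 · t* · s/√n = 2.13
99% CI: t* = 2.632, (52.41, 54.79), width = 2 · t* · s/√n = 2.37

The 99% CI is wider by 2.37 - 2.13 = 0.24.
Higher confidence requires a wider interval.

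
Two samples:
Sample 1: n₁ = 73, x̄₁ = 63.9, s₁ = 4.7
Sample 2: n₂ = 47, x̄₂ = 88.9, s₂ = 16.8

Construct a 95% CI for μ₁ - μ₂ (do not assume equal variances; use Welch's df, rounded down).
(-30.05, -19.95)

Difference: x̄₁ - x̄₂ = -25.00
SE = √(s₁²/n₁ + s₂²/n₂) = √(4.7²/73 + 16.8²/47) = 2.5115
df = 50.67 → 50 (Welch–Satterthwaite, rounded down)
t* = 2.009

CI: -25.00 ± 2.009 · 2.5115 = -25.00 ± 5.05 = (-30.05, -19.95)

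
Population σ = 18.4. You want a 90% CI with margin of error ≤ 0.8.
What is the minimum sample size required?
n ≥ 1432

For margin E ≤ 0.8:
n ≥ (z* · σ / E)²
n ≥ (1.645 · 18.4 / 0.8)²
n ≥ 1431.49

Minimum n = 1432 (rounding up)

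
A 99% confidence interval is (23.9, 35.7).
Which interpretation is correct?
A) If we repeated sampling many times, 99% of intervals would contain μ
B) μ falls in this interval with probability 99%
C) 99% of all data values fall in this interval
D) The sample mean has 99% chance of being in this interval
A

A) Correct — this is the frequentist long-run coverage interpretation.
B) Wrong — μ is fixed; the randomness lives in the interval, not in μ.
C) Wrong — a CI is about the parameter μ, not individual data values.
D) Wrong — x̄ is observed and sits in the interval by construction.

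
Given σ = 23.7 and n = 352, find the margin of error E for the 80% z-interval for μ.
Margin of error = 1.62

Margin of error = z* · σ/√n
= 1.282 · 23.7/√352
= 1.282 · 23.7/18.7617
= 1.62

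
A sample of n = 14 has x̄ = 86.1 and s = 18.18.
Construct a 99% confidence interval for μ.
(71.47, 100.73)

t-interval (σ unknown):
df = n - 1 = 13
t* = 3.012 for 99% confidence

Margin of error = t* · s/√n = 3.012 · 18.18/√14 = 14.63

CI: (71.47, 100.73)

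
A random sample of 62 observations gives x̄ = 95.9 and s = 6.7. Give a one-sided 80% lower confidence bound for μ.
μ ≥ 95.18

Lower bound (one-sided):
t* = 0.848 (one-sided for 80%)
Lower bound = x̄ - t* · s/√n = 95.9 - 0.848 · 6.7/√62 = 95.18

We are 80% confident that μ ≥ 95.18.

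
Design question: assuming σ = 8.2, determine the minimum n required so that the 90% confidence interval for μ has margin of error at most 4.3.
n ≥ 10

For margin E ≤ 4.3:
n ≥ (z* · σ / E)²
n ≥ (1.645 · 8.2 / 4.3)²
n ≥ 9.84

Minimum n = 10 (rounding up)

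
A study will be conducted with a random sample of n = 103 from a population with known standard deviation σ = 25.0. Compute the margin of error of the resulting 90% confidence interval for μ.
Margin of error = 4.05

Margin of error = z* · σ/√n
= 1.645 · 25.0/√103
= 1.645 · 25.0/10.1489
= 4.05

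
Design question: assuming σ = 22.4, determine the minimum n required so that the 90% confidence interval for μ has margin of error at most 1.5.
n ≥ 604

For margin E ≤ 1.5:
n ≥ (z* · σ / E)²
n ≥ (1.645 · 22.4 / 1.5)²
n ≥ 603.46

Minimum n = 604 (rounding up)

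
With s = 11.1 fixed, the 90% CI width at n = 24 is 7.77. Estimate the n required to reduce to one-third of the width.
n ≈ 216

CI width ∝ 1/√n
To reduce width by factor 3, need √n to grow by 3 → need 3² = 9 times as many samples.

Current: n = 24, width = 7.77
New: n = 216, width ≈ 2.50

Width reduced by factor of 7.77/2.50 = 3.11.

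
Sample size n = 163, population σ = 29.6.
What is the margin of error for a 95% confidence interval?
Margin of error = 4.54

Margin of error = z* · σ/√n
= 1.960 · 29.6/√163
= 1.960 · 29.6/12.7671
= 4.54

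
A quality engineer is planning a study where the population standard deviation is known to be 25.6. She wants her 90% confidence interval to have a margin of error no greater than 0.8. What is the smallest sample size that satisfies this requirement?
n ≥ 2771

For margin E ≤ 0.8:
n ≥ (z* · σ / E)²
n ≥ (1.645 · 25.6 / 0.8)²
n ≥ 2770.97

Minimum n = 2771 (rounding up)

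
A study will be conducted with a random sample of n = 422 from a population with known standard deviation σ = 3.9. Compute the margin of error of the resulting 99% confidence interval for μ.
Margin of error = 0.49

Margin of error = z* · σ/√n
= 2.576 · 3.9/√422
= 2.576 · 3.9/20.5426
= 0.49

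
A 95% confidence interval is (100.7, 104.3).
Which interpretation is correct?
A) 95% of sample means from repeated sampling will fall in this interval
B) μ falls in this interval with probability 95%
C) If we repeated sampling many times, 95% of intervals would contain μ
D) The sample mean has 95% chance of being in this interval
C

A) Wrong — coverage applies to intervals containing μ, not to future x̄ values.
B) Wrong — μ is fixed; the randomness lives in the interval, not in μ.
C) Correct — this is the frequentist long-run coverage interpretation.
D) Wrong — x̄ is observed and sits in the interval by construction.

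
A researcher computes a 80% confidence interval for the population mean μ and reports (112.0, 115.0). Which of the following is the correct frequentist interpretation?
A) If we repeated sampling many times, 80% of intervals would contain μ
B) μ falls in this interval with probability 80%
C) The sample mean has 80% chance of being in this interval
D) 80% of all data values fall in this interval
A

A) Correct — this is the frequentist long-run coverage interpretation.
B) Wrong — μ is fixed; the randomness lives in the interval, not in μ.
C) Wrong — x̄ is observed and sits in the interval by construction.
D) Wrong — a CI is about the parameter μ, not individual data values.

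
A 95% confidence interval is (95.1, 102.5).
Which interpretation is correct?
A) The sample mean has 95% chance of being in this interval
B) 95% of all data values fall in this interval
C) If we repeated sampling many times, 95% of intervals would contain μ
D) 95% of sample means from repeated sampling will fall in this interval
C

A) Wrong — x̄ is observed and sits in the interval by construction.
B) Wrong — a CI is about the parameter μ, not individual data values.
C) Correct — this is the frequentist long-run coverage interpretation.
D) Wrong — coverage applies to intervals containing μ, not to future x̄ values.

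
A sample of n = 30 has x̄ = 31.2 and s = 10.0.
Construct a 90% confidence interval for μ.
(28.10, 34.30)

t-interval (σ unknown):
df = n - 1 = 29
t* = 1.699 for 90% confidence

Margin of error = t* · s/√n = 1.699 · 10.0/√30 = 3.10

CI: (28.10, 34.30)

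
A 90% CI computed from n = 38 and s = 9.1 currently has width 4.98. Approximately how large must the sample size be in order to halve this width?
n ≈ 152

CI width ∝ 1/√n
To reduce width by factor 2, need √n to grow by 2 → need 2² = 4 times as many samples.

Current: n = 38, width = 4.98
New: n = 152, width ≈ 2.44

Width reduced by factor of 4.98/2.44 = 2.04.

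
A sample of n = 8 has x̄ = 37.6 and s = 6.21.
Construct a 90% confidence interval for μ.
(33.44, 41.76)

t-interval (σ unknown):
df = n - 1 = 7
t* = 1.895 for 90% confidence

Margin of error = t* · s/√n = 1.895 · 6.21/√8 = 4.16

CI: (33.44, 41.76)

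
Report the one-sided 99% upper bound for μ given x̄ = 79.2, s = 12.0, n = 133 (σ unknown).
μ ≤ 81.65

Upper bound (one-sided):
t* = 2.355 (one-sided for 99%)
Upper bound = x̄ + t* · s/√n = 79.2 + 2.355 · 12.0/√133 = 81.65

We are 99% confident that μ ≤ 81.65.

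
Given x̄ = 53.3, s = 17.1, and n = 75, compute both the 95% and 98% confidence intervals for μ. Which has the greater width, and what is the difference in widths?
98% CI is wider by 1.52

df = 74
95% CI: t* = 1.993, (49.36, 57.24), width = 2 · t* · s/√n = 7.87
98% CI: t* = 2.378, (48.60, 58.00), width = 2 · t* · s/√n = 9.39

The 98% CI is wider by 9.39 - 7.87 = 1.52.
Higher confidence requires a wider interval.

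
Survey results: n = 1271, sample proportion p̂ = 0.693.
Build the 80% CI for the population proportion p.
(0.676, 0.710)

Proportion CI:
SE = √(p̂(1-p̂)/n) = √(0.693 · 0.307 / 1271) = 0.01294

z* = 1.282
Margin = z* · SE = 1.282 · 0.01294 = 0.0166

CI: 0.693 ± 0.0166 = (0.676, 0.710)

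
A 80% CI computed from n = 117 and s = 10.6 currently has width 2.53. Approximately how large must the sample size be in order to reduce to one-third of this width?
n ≈ 1053

CI width ∝ 1/√n
To reduce width by factor 3, need √n to grow by 3 → need 3² = 9 times as many samples.

Current: n = 117, width = 2.53
New: n = 1053, width ≈ 0.84

Width reduced by factor of 2.53/0.84 = 3.01.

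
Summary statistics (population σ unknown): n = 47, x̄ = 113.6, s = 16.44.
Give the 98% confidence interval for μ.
(107.82, 119.38)

t-interval (σ unknown):
df = n - 1 = 46
t* = 2.410 for 98% confidence

Margin of error = t* · s/√n = 2.410 · 16.44/√47 = 5.78

CI: (107.82, 119.38)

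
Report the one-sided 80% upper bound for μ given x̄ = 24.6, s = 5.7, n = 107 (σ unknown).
μ ≤ 25.07

Upper bound (one-sided):
t* = 0.845 (one-sided for 80%)
Upper bound = x̄ + t* · s/√n = 24.6 + 0.845 · 5.7/√107 = 25.07

We are 80% confident that μ ≤ 25.07.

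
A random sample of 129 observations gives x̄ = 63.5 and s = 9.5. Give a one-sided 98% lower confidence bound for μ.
μ ≥ 61.76

Lower bound (one-sided):
t* = 2.075 (one-sided for 98%)
Lower bound = x̄ - t* · s/√n = 63.5 - 2.075 · 9.5/√129 = 61.76

We are 98% confident that μ ≥ 61.76.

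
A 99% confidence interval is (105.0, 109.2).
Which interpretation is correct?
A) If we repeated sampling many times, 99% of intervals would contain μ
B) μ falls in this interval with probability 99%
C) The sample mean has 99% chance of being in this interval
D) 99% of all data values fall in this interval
A

A) Correct — this is the frequentist long-run coverage interpretation.
B) Wrong — μ is fixed; the randomness lives in the interval, not in μ.
C) Wrong — x̄ is observed and sits in the interval by construction.
D) Wrong — a CI is about the parameter μ, not individual data values.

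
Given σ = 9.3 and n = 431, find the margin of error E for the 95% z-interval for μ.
Margin of error = 0.88

Margin of error = z* · σ/√n
= 1.960 · 9.3/√431
= 1.960 · 9.3/20.7605
= 0.88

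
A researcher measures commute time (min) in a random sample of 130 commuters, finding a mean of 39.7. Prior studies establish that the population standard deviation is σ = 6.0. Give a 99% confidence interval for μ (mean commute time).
(38.34, 41.06)

z-interval (σ known):
z* = 2.576 for 99% confidence

Margin of error = z* · σ/√n = 2.576 · 6.0/√130 = 1.36

CI: (39.7 - 1.36, 39.7 + 1.36) = (38.34, 41.06)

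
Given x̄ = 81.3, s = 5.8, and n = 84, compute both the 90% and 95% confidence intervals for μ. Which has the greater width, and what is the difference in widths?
95% CI is wider by 0.42

df = 83
90% CI: t* = 1.663, (80.25, 82.35), width = 2 · t* · s/√n = 2.10
95% CI: t* = 1.989, (80.04, 82.56), width = 2 · t* · s/√n = 2.52

The 95% CI is wider by 2.52 - 2.10 = 0.42.
Higher confidence requires a wider interval.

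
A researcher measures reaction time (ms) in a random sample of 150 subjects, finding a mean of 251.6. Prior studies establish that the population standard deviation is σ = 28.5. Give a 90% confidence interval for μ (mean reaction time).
(247.77, 255.43)

z-interval (σ known):
z* = 1.645 for 90% confidence

Margin of error = z* · σ/√n = 1.645 · 28.5/√150 = 3.83

CI: (251.6 - 3.83, 251.6 + 3.83) = (247.77, 255.43)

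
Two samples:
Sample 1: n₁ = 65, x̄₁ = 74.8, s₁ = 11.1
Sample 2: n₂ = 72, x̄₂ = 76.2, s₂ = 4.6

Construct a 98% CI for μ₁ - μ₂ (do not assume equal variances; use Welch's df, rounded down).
(-4.91, 2.11)

Difference: x̄₁ - x̄₂ = -1.40
SE = √(s₁²/n₁ + s₂²/n₂) = √(11.1²/65 + 4.6²/72) = 1.4797
df = 83.57 → 83 (Welch–Satterthwaite, rounded down)
t* = 2.372

CI: -1.40 ± 2.372 · 1.4797 = -1.40 ± 3.51 = (-4.91, 2.11)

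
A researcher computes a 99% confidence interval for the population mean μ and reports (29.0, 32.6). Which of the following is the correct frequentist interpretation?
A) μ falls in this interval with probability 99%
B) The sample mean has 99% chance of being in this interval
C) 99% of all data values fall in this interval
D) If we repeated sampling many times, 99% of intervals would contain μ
D

A) Wrong — μ is fixed; the randomness lives in the interval, not in μ.
B) Wrong — x̄ is observed and sits in the interval by construction.
C) Wrong — a CI is about the parameter μ, not individual data values.
D) Correct — this is the frequentist long-run coverage interpretation.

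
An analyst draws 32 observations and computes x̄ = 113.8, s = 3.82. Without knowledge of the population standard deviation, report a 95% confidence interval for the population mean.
(112.42, 115.18)

t-interval (σ unknown):
df = n - 1 = 31
t* = 2.040 for 95% confidence

Margin of error = t* · s/√n = 2.040 · 3.82/√32 = 1.38

CI: (112.42, 115.18)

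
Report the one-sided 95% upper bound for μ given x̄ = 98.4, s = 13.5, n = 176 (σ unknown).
μ ≤ 100.08

Upper bound (one-sided):
t* = 1.654 (one-sided for 95%)
Upper bound = x̄ + t* · s/√n = 98.4 + 1.654 · 13.5/√176 = 100.08

We are 95% confident that μ ≤ 100.08.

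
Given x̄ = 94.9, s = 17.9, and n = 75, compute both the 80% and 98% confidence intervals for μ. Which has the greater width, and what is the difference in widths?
98% CI is wider by 4.48

df = 74
80% CI: t* = 1.293, (92.23, 97.57), width = 2 · t* · s/√n = 5.35
98% CI: t* = 2.378, (89.98, 99.82), width = 2 · t* · s/√n = 9.83

The 98% CI is wider by 9.83 - 5.35 = 4.48.
Higher confidence requires a wider interval.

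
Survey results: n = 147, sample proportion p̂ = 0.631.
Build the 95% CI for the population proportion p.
(0.553, 0.709)

Proportion CI:
SE = √(p̂(1-p̂)/n) = √(0.631 · 0.369 / 147) = 0.03980

z* = 1.960
Margin = z* · SE = 1.960 · 0.03980 = 0.0780

CI: 0.631 ± 0.0780 = (0.553, 0.709)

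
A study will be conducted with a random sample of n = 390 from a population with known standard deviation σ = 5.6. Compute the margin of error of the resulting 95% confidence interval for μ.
Margin of error = 0.56

Margin of error = z* · σ/√n
= 1.960 · 5.6/√390
= 1.960 · 5.6/19.7484
= 0.56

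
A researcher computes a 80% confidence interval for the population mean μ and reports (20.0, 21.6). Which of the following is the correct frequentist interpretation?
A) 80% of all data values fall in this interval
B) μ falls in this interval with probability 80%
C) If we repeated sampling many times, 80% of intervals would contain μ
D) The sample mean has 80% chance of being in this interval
C

A) Wrong — a CI is about the parameter μ, not individual data values.
B) Wrong — μ is fixed; the randomness lives in the interval, not in μ.
C) Correct — this is the frequentist long-run coverage interpretation.
D) Wrong — x̄ is observed and sits in the interval by construction.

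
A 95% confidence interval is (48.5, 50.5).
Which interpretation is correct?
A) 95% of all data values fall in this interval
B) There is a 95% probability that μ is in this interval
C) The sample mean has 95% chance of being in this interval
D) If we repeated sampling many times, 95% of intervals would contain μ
D

A) Wrong — a CI is about the parameter μ, not individual data values.
B) Wrong — μ is fixed; the randomness lives in the interval, not in μ.
C) Wrong — x̄ is observed and sits in the interval by construction.
D) Correct — this is the frequentist long-run coverage interpretation.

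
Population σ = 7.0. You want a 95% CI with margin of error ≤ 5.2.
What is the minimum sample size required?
n ≥ 7

For margin E ≤ 5.2:
n ≥ (z* · σ / E)²
n ≥ (1.960 · 7.0 / 5.2)²
n ≥ 6.96

Minimum n = 7 (rounding up)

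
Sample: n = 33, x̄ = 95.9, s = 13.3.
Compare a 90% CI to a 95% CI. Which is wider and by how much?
95% CI is wider by 1.59

df = 32
90% CI: t* = 1.694, (91.98, 99.82), width = 2 · t* · s/√n = 7.84
95% CI: t* = 2.037, (91.18, 100.62), width = 2 · t* · s/√n = 9.43

The 95% CI is wider by 9.43 - 7.84 = 1.59.
Higher confidence requires a wider interval.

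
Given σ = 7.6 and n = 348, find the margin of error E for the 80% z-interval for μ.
Margin of error = 0.52

Margin of error = z* · σ/√n
= 1.282 · 7.6/√348
= 1.282 · 7.6/18.6548
= 0.52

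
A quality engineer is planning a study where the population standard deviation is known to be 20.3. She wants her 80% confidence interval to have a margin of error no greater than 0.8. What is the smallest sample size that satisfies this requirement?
n ≥ 1059

For margin E ≤ 0.8:
n ≥ (z* · σ / E)²
n ≥ (1.282 · 20.3 / 0.8)²
n ≥ 1058.25

Minimum n = 1059 (rounding up)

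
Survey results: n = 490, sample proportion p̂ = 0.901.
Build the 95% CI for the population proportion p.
(0.875, 0.927)

Proportion CI:
SE = √(p̂(1-p̂)/n) = √(0.901 · 0.099 / 490) = 0.01349

z* = 1.960
Margin = z* · SE = 1.960 · 0.01349 = 0.0264

CI: 0.901 ± 0.0264 = (0.875, 0.927)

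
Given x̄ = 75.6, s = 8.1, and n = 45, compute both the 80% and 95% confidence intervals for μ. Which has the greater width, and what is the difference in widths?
95% CI is wider by 1.73

df = 44
80% CI: t* = 1.301, (74.03, 77.17), width = 2 · t* · s/√n = 3.14
95% CI: t* = 2.015, (73.17, 78.03), width = 2 · t* · s/√n = 4.87

The 95% CI is wider by 4.87 - 3.14 = 1.73.
Higher confidence requires a wider interval.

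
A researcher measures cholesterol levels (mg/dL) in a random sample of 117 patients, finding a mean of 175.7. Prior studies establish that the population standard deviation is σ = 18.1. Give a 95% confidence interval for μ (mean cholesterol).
(172.42, 178.98)

z-interval (σ known):
z* = 1.960 for 95% confidence

Margin of error = z* · σ/√n = 1.960 · 18.1/√117 = 3.28

CI: (175.7 - 3.28, 175.7 + 3.28) = (172.42, 178.98)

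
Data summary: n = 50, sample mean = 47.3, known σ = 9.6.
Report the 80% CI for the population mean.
(45.56, 49.04)

z-interval (σ known):
z* = 1.282 for 80% confidence

Margin of error = z* · σ/√n = 1.282 · 9.6/√50 = 1.74

CI: (47.3 - 1.74, 47.3 + 1.74) = (45.56, 49.04)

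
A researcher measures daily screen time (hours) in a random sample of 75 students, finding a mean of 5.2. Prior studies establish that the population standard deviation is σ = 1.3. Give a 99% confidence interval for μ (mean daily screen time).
(4.81, 5.59)

z-interval (σ known):
z* = 2.576 for 99% confidence

Margin of error = z* · σ/√n = 2.576 · 1.3/√75 = 0.39

CI: (5.2 - 0.39, 5.2 + 0.39) = (4.81, 5.59)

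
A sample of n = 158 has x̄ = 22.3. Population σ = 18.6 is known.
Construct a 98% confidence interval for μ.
(18.86, 25.74)

z-interval (σ known):
z* = 2.326 for 98% confidence

Margin of error = z* · σ/√n = 2.326 · 18.6/√158 = 3.44

CI: (22.3 - 3.44, 22.3 + 3.44) = (18.86, 25.74)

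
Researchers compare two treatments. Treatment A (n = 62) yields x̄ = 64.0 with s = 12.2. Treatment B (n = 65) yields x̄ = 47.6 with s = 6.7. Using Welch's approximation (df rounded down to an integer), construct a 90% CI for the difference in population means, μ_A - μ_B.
(13.48, 19.32)

Difference: x̄₁ - x̄₂ = 16.40
SE = √(s₁²/n₁ + s₂²/n₂) = √(12.2²/62 + 6.7²/65) = 1.7582
df = 93.75 → 93 (Welch–Satterthwaite, rounded down)
t* = 1.661

CI: 16.40 ± 1.661 · 1.7582 = 16.40 ± 2.92 = (13.48, 19.32)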